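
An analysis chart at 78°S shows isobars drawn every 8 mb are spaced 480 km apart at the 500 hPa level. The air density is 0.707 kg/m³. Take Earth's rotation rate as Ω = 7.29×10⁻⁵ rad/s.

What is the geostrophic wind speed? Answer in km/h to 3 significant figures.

59.5 km/h

Coriolis parameter at 78°S:
f = 2Ω sin φ = 2 × 7.29×10⁻⁵ × sin 78° = 1.43×10⁻⁴ s⁻¹
Pressure gradient: |∂P/∂n| = 800 Pa / 480000 m = 1.67×10⁻³ Pa/m
Geostrophic balance (pressure-gradient force = Coriolis force):
V_g = (1/(fρ)) |∂P/∂n| = 1.67×10⁻³ / (1.43×10⁻⁴ × 0.707) = 16.5 m/s
Converting: 16.5 m/s × 3.6 = 59.5 km/h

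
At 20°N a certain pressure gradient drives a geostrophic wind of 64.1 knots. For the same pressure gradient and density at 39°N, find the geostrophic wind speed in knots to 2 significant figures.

35 knots

With the same pressure gradient and density, V_g ∝ 1/f ∝ 1/sin φ.
V₂ = V₁ · sin φ₁ / sin φ₂ = 64.1 × sin 20° / sin 39°
V₂ = 64.1 × 0.3420/0.6293 = 35 knots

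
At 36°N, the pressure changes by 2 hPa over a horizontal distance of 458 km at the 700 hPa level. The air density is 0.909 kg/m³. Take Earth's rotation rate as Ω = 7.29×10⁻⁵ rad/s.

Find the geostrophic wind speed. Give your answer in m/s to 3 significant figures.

Coriolis parameter at 36°N:
f = 2Ω sin φ = 2 × 7.29×10⁻⁵ × sin 36° = 8.57×10⁻⁵ s⁻¹
Pressure gradient: |∂P/∂n| = 200 Pa / 458000 m = 4.37×10⁻⁴ Pa/m
Geostrophic balance (pressure-gradient force = Coriolis force):
V_g = (1/(fρ)) |∂P/∂n| = 4.37×10⁻⁴ / (8.57×10⁻⁵ × 0.909) = 5.61 m/s

5.61 m/s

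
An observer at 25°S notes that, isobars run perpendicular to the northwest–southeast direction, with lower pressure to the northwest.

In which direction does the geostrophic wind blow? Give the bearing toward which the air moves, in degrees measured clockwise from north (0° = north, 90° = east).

The pressure-gradient force points toward the northwest (bearing 315°).
Geostrophic balance: in the Southern Hemisphere the Coriolis force deflects motion to the left, so the geostrophic wind blows 90° to the left of the pressure-gradient force (low pressure on the right).
Rotating 315° by 90° counterclockwise gives 225° — the wind blows toward the southwest.

225°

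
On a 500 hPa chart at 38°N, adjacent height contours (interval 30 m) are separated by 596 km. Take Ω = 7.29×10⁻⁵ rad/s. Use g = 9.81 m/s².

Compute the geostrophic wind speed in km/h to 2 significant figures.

Coriolis parameter at 38°N:
f = 2Ω sin φ = 2 × 7.29×10⁻⁵ × sin 38° = 8.98×10⁻⁵ s⁻¹
Height gradient: |∂Z/∂n| = 30 m / 596000 m = 5.03×10⁻⁵
On a pressure surface, geostrophic balance gives V_g = (g/f)|∂Z/∂n|:
V_g = 9.81 × 5.03×10⁻⁵ / 8.98×10⁻⁵ = 5.50 m/s
Converting: 5.50 m/s × 3.6 = 20 km/h

20 km/h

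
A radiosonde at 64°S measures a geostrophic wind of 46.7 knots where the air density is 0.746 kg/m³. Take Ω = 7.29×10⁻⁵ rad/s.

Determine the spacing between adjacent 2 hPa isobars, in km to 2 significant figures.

Coriolis parameter at 64°S:
f = 2Ω sin φ = 2 × 7.29×10⁻⁵ × sin 64° = 1.31×10⁻⁴ s⁻¹
Wind speed in SI: 46.7 knots = 24.0 m/s
Geostrophic balance rearranged: |∂P/∂n| = f ρ V_g
|∂P/∂n| = 1.31×10⁻⁴ × 0.746 × 24.0 = 2.35×10⁻³ Pa/m
Isobar spacing: Δn = ΔP/|∂P/∂n| = 200 Pa / 2.35×10⁻³ Pa/m = 85157 m ≈ 85 km

85 km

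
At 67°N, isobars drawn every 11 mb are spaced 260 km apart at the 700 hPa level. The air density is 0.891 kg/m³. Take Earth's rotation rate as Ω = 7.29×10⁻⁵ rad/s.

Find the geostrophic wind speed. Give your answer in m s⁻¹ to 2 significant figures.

35 m s⁻¹

Coriolis parameter at 67°N:
f = 2Ω sin φ = 2 × 7.29×10⁻⁵ × sin 67° = 1.34×10⁻⁴ s⁻¹
Pressure gradient: |∂P/∂n| = 1100 Pa / 260000 m = 4.23×10⁻³ Pa/m
Geostrophic balance (pressure-gradient force = Coriolis force):
V_g = (1/(fρ)) |∂P/∂n| = 4.23×10⁻³ / (1.34×10⁻⁴ × 0.891) = 35.4 m/s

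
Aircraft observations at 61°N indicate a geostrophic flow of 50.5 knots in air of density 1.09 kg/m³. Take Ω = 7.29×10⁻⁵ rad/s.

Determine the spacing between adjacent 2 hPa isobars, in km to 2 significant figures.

55 km

Coriolis parameter at 61°N:
f = 2Ω sin φ = 2 × 7.29×10⁻⁵ × sin 61° = 1.28×10⁻⁴ s⁻¹
Wind speed in SI: 50.5 knots = 26.0 m/s
Geostrophic balance rearranged: |∂P/∂n| = f ρ V_g
|∂P/∂n| = 1.28×10⁻⁴ × 1.09 × 26.0 = 3.61×10⁻³ Pa/m
Isobar spacing: Δn = ΔP/|∂P/∂n| = 200 Pa / 3.61×10⁻³ Pa/m = 55386 m ≈ 55 km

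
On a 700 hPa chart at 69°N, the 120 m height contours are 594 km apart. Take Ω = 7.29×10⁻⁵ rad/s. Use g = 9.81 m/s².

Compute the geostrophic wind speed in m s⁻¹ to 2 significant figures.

Coriolis parameter at 69°N:
f = 2Ω sin φ = 2 × 7.29×10⁻⁵ × sin 69° = 1.36×10⁻⁴ s⁻¹
Height gradient: |∂Z/∂n| = 120 m / 594000 m = 2.02×10⁻⁴
On a pressure surface, geostrophic balance gives V_g = (g/f)|∂Z/∂n|:
V_g = 9.81 × 2.02×10⁻⁴ / 1.36×10⁻⁴ = 14.6 m/s

15 m s⁻¹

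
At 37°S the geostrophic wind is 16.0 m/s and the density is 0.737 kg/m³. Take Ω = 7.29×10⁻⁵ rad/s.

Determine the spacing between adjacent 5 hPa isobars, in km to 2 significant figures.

480 km

Coriolis parameter at 37°S:
f = 2Ω sin φ = 2 × 7.29×10⁻⁵ × sin 37° = 8.77×10⁻⁵ s⁻¹
Geostrophic balance rearranged: |∂P/∂n| = f ρ V_g
|∂P/∂n| = 8.77×10⁻⁵ × 0.737 × 16.0 = 1.03×10⁻³ Pa/m
Isobar spacing: Δn = ΔP/|∂P/∂n| = 500 Pa / 1.03×10⁻³ Pa/m = 483239 m ≈ 480 km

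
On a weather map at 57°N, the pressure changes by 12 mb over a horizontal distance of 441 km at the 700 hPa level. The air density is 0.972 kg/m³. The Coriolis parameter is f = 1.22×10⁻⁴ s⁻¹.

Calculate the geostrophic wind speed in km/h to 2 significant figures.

Pressure gradient: |∂P/∂n| = 1200 Pa / 441000 m = 2.72×10⁻³ Pa/m
Geostrophic balance (pressure-gradient force = Coriolis force):
V_g = (1/(fρ)) |∂P/∂n| = 2.72×10⁻³ / (1.22×10⁻⁴ × 0.972) = 22.9 m/s
Converting: 22.9 m/s × 3.6 = 83 km/h

83 km/h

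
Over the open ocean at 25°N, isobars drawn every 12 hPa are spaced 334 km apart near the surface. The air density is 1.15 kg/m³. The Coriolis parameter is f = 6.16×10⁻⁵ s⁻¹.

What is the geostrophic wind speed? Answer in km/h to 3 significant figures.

183 km/h

Pressure gradient: |∂P/∂n| = 1200 Pa / 334000 m = 3.59×10⁻³ Pa/m
Geostrophic balance (pressure-gradient force = Coriolis force):
V_g = (1/(fρ)) |∂P/∂n| = 3.59×10⁻³ / (6.16×10⁻⁵ × 1.15) = 50.7 m/s
Converting: 50.7 m/s × 3.6 = 183 km/h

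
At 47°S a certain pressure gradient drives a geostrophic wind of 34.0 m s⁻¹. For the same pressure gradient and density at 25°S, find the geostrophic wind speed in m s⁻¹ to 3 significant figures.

58.8 m s⁻¹

With the same pressure gradient and density, V_g ∝ 1/f ∝ 1/sin φ.
V₂ = V₁ · sin φ₁ / sin φ₂ = 34.0 × sin 47° / sin 25°
V₂ = 34.0 × 0.7314/0.4226 = 58.8 m s⁻¹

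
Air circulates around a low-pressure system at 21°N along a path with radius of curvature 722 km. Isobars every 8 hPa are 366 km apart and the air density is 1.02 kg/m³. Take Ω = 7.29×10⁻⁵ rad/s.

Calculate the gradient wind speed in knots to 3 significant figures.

48.1 knots

Coriolis parameter at 21°N:
f = 2Ω sin φ = 2 × 7.29×10⁻⁵ × sin 21° = 5.23×10⁻⁵ s⁻¹
Pressure gradient: |∂P/∂n| = 800 Pa / 366000 m = 2.19×10⁻³ Pa/m
Geostrophic speed: V_g = |∂P/∂n|/(fρ) = 2.19×10⁻³/(5.23×10⁻⁵ × 1.02) = 41.0 m/s
Around a low, centrifugal force acts outward with Coriolis, so pressure-gradient force balances both:
(1/ρ)|∂P/∂n| = fV + V²/R  →  V² + fR·V − fR·V_g = 0
With fR = 5.23×10⁻⁵ × 722×10³ m = 37.7 m/s:
V = [−fR + √((fR)² + 4 fR V_g)]/2 = [−37.7 + √(37.7² + 4×37.7×41)]/2 = 24.8 m/s
Subgeostrophic (V < V_g = 41 m/s), as expected around a low.
Converting: 24.8 m/s × 1.944 = 48.1 knots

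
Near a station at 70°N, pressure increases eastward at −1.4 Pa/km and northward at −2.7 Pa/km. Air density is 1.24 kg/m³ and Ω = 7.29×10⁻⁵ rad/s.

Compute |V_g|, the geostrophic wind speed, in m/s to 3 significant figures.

17.9 m/s

Coriolis parameter at 70°N:
f = 2Ω sin φ = 2 × 7.29×10⁻⁵ × sin 70° = 1.37×10⁻⁴ s⁻¹
Component geostrophic relations (x east, y north):
u_g = −(1/(fρ)) ∂P/∂y,  v_g = (1/(fρ)) ∂P/∂x
u_g = −(−2.7×10⁻³)/(1.37×10⁻⁴ × 1.24) = 15.9 m/s;  v_g = (−1.4×10⁻³)/(1.37×10⁻⁴ × 1.24) = −8.24 m/s
|V_g| = √(u_g² + v_g²) = 17.9 m/s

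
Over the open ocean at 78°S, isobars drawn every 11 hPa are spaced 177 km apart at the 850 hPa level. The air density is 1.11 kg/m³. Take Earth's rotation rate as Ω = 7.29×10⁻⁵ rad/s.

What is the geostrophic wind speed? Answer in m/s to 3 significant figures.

39.3 m/s

Coriolis parameter at 78°S:
f = 2Ω sin φ = 2 × 7.29×10⁻⁵ × sin 78° = 1.43×10⁻⁴ s⁻¹
Pressure gradient: |∂P/∂n| = 1100 Pa / 177000 m = 6.21×10⁻³ Pa/m
Geostrophic balance (pressure-gradient force = Coriolis force):
V_g = (1/(fρ)) |∂P/∂n| = 6.21×10⁻³ / (1.43×10⁻⁴ × 1.11) = 39.3 m/s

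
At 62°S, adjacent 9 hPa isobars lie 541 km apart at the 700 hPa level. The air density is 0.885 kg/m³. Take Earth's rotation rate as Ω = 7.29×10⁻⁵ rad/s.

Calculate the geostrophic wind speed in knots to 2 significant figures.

28 knots

Coriolis parameter at 62°S:
f = 2Ω sin φ = 2 × 7.29×10⁻⁵ × sin 62° = 1.29×10⁻⁴ s⁻¹
Pressure gradient: |∂P/∂n| = 900 Pa / 541000 m = 1.66×10⁻³ Pa/m
Geostrophic balance (pressure-gradient force = Coriolis force):
V_g = (1/(fρ)) |∂P/∂n| = 1.66×10⁻³ / (1.29×10⁻⁴ × 0.885) = 14.6 m/s
Converting: 14.6 m/s × 1.944 = 28 knots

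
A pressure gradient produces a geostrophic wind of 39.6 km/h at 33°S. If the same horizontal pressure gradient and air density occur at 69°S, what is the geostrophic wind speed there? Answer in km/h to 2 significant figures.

With the same pressure gradient and density, V_g ∝ 1/f ∝ 1/sin φ.
V₂ = V₁ · sin φ₁ / sin φ₂ = 39.6 × sin 33° / sin 69°
V₂ = 39.6 × 0.5446/0.9336 = 23 km/h

23 km/h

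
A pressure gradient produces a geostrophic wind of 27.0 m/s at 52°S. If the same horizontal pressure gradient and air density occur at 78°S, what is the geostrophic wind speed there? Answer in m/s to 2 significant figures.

22 m/s

With the same pressure gradient and density, V_g ∝ 1/f ∝ 1/sin φ.
V₂ = V₁ · sin φ₁ / sin φ₂ = 27.0 × sin 52° / sin 78°
V₂ = 27.0 × 0.7880/0.9781 = 22 m/s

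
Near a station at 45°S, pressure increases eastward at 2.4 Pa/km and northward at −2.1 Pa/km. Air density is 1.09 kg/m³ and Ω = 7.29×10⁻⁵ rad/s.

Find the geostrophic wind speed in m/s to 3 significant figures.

28.4 m/s

Coriolis parameter at 45°S:
f = 2Ω sin φ = 2 × 7.29×10⁻⁵ × sin 45° = 1.03×10⁻⁴ s⁻¹
In the Southern Hemisphere f is negative: f = −1.03×10⁻⁴ s⁻¹.
Component geostrophic relations (x east, y north):
u_g = −(1/(fρ)) ∂P/∂y,  v_g = (1/(fρ)) ∂P/∂x
u_g = −(−2.1×10⁻³)/(−1.03×10⁻⁴ × 1.09) = −18.7 m/s;  v_g = (2.4×10⁻³)/(−1.03×10⁻⁴ × 1.09) = −21.4 m/s
|V_g| = √(u_g² + v_g²) = 28.4 m/s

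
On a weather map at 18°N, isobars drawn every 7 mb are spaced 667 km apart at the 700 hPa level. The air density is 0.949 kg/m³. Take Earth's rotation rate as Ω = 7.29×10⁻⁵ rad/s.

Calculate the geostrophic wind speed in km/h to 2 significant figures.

Coriolis parameter at 18°N:
f = 2Ω sin φ = 2 × 7.29×10⁻⁵ × sin 18° = 4.51×10⁻⁵ s⁻¹
Pressure gradient: |∂P/∂n| = 700 Pa / 667000 m = 1.05×10⁻³ Pa/m
Geostrophic balance (pressure-gradient force = Coriolis force):
V_g = (1/(fρ)) |∂P/∂n| = 1.05×10⁻³ / (4.51×10⁻⁵ × 0.949) = 24.5 m/s
Converting: 24.5 m/s × 3.6 = 88 km/h

88 km/h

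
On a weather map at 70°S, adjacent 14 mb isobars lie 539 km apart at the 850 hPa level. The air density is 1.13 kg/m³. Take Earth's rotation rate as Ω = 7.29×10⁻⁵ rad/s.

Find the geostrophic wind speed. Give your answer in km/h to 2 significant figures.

Coriolis parameter at 70°S:
f = 2Ω sin φ = 2 × 7.29×10⁻⁵ × sin 70° = 1.37×10⁻⁴ s⁻¹
Pressure gradient: |∂P/∂n| = 1400 Pa / 539000 m = 2.60×10⁻³ Pa/m
Geostrophic balance (pressure-gradient force = Coriolis force):
V_g = (1/(fρ)) |∂P/∂n| = 2.60×10⁻³ / (1.37×10⁻⁴ × 1.13) = 16.8 m/s
Converting: 16.8 m/s × 3.6 = 60 km/h

60 km/h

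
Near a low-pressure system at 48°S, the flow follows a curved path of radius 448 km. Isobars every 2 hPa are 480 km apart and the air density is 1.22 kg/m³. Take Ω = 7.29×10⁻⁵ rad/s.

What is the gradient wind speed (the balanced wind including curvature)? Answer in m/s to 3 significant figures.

2.97 m/s

Coriolis parameter at 48°S:
f = 2Ω sin φ = 2 × 7.29×10⁻⁵ × sin 48° = 1.08×10⁻⁴ s⁻¹
Pressure gradient: |∂P/∂n| = 200 Pa / 480000 m = 4.17×10⁻⁴ Pa/m
Geostrophic speed: V_g = |∂P/∂n|/(fρ) = 4.17×10⁻⁴/(1.08×10⁻⁴ × 1.22) = 3.15 m/s
Around a low, centrifugal force acts outward with Coriolis, so pressure-gradient force balances both:
(1/ρ)|∂P/∂n| = fV + V²/R  →  V² + fR·V − fR·V_g = 0
With fR = 1.08×10⁻⁴ × 448×10³ m = 48.5 m/s:
V = [−fR + √((fR)² + 4 fR V_g)]/2 = [−48.5 + √(48.5² + 4×48.5×3.15)]/2 = 2.97 m/s
Subgeostrophic (V < V_g = 3.15 m/s), as expected around a low.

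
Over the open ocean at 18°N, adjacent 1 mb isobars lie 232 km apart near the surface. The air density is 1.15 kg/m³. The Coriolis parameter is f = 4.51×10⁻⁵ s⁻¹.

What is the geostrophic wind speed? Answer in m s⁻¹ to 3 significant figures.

Pressure gradient: |∂P/∂n| = 100 Pa / 232000 m = 4.31×10⁻⁴ Pa/m
Geostrophic balance (pressure-gradient force = Coriolis force):
V_g = (1/(fρ)) |∂P/∂n| = 4.31×10⁻⁴ / (4.51×10⁻⁵ × 1.15) = 8.31 m/s

8.31 m s⁻¹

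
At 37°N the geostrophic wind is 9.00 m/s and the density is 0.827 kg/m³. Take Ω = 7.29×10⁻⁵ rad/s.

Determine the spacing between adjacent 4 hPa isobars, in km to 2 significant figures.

610 km

Coriolis parameter at 37°N:
f = 2Ω sin φ = 2 × 7.29×10⁻⁵ × sin 37° = 8.77×10⁻⁵ s⁻¹
Geostrophic balance rearranged: |∂P/∂n| = f ρ V_g
|∂P/∂n| = 8.77×10⁻⁵ × 0.827 × 9.00 = 6.53×10⁻⁴ Pa/m
Isobar spacing: Δn = ΔP/|∂P/∂n| = 400 Pa / 6.53×10⁻⁴ Pa/m = 612479 m ≈ 610 km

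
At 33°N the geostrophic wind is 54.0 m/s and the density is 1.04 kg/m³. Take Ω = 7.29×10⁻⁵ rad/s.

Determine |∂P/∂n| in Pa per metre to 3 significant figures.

Coriolis parameter at 33°N:
f = 2Ω sin φ = 2 × 7.29×10⁻⁵ × sin 33° = 7.94×10⁻⁵ s⁻¹
Geostrophic balance rearranged: |∂P/∂n| = f ρ V_g
|∂P/∂n| = 7.94×10⁻⁵ × 1.04 × 54.0 = 4.46×10⁻³ Pa/m

4.46×10⁻³ Pa/m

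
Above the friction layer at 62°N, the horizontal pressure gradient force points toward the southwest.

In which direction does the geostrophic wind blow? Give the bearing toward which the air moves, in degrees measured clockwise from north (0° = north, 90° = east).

The pressure-gradient force points toward the southwest (bearing 225°).
Geostrophic balance: in the Northern Hemisphere the Coriolis force deflects motion to the right, so the geostrophic wind blows 90° to the right of the pressure-gradient force (low pressure on the left).
Rotating 225° by 90° clockwise gives 315° — the wind blows toward the northwest.

315°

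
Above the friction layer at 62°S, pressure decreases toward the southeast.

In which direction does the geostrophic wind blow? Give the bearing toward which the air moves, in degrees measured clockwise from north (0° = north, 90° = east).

045°

The pressure-gradient force points toward the southeast (bearing 135°).
Geostrophic balance: in the Southern Hemisphere the Coriolis force deflects motion to the left, so the geostrophic wind blows 90° to the left of the pressure-gradient force (low pressure on the right).
Rotating 135° by 90° counterclockwise gives 045° — the wind blows toward the northeast.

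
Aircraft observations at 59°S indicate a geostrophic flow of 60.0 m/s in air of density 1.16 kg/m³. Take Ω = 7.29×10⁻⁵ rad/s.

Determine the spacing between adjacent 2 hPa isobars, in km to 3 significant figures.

Coriolis parameter at 59°S:
f = 2Ω sin φ = 2 × 7.29×10⁻⁵ × sin 59° = 1.25×10⁻⁴ s⁻¹
Geostrophic balance rearranged: |∂P/∂n| = f ρ V_g
|∂P/∂n| = 1.25×10⁻⁴ × 1.16 × 60.0 = 8.70×10⁻³ Pa/m
Isobar spacing: Δn = ΔP/|∂P/∂n| = 200 Pa / 8.70×10⁻³ Pa/m = 22993 m ≈ 23.0 km

23.0 km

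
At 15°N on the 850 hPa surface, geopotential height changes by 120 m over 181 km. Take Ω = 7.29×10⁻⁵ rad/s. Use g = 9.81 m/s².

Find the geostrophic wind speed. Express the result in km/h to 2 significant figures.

Coriolis parameter at 15°N:
f = 2Ω sin φ = 2 × 7.29×10⁻⁵ × sin 15° = 3.77×10⁻⁵ s⁻¹
Height gradient: |∂Z/∂n| = 120 m / 181000 m = 6.63×10⁻⁴
On a pressure surface, geostrophic balance gives V_g = (g/f)|∂Z/∂n|:
V_g = 9.81 × 6.63×10⁻⁴ / 3.77×10⁻⁵ = 172 m/s
Converting: 172 m/s × 3.6 = 620 km/h

620 km/h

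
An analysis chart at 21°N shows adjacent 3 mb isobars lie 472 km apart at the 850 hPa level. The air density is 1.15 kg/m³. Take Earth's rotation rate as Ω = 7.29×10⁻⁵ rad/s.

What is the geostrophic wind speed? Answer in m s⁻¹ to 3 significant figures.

Coriolis parameter at 21°N:
f = 2Ω sin φ = 2 × 7.29×10⁻⁵ × sin 21° = 5.23×10⁻⁵ s⁻¹
Pressure gradient: |∂P/∂n| = 300 Pa / 472000 m = 6.36×10⁻⁴ Pa/m
Geostrophic balance (pressure-gradient force = Coriolis force):
V_g = (1/(fρ)) |∂P/∂n| = 6.36×10⁻⁴ / (5.23×10⁻⁵ × 1.15) = 10.6 m/s

10.6 m s⁻¹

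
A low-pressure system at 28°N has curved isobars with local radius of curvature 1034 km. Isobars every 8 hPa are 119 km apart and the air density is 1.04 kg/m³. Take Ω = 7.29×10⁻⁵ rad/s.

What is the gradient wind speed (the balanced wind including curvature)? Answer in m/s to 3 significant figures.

Coriolis parameter at 28°N:
f = 2Ω sin φ = 2 × 7.29×10⁻⁵ × sin 28° = 6.84×10⁻⁵ s⁻¹
Pressure gradient: |∂P/∂n| = 800 Pa / 119000 m = 6.72×10⁻³ Pa/m
Geostrophic speed: V_g = |∂P/∂n|/(fρ) = 6.72×10⁻³/(6.84×10⁻⁵ × 1.04) = 94.4 m/s
Around a low, centrifugal force acts outward with Coriolis, so pressure-gradient force balances both:
(1/ρ)|∂P/∂n| = fV + V²/R  →  V² + fR·V − fR·V_g = 0
With fR = 6.84×10⁻⁵ × 1034×10³ m = 70.8 m/s:
V = [−fR + √((fR)² + 4 fR V_g)]/2 = [−70.8 + √(70.8² + 4×70.8×94.4)]/2 = 53.7 m/s
Subgeostrophic (V < V_g = 94.4 m/s), as expected around a low.

53.7 m/s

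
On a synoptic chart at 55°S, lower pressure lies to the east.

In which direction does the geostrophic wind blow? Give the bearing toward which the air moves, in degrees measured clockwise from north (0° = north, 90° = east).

The pressure-gradient force points toward the east (bearing 090°).
Geostrophic balance: in the Southern Hemisphere the Coriolis force deflects motion to the left, so the geostrophic wind blows 90° to the left of the pressure-gradient force (low pressure on the right).
Rotating 090° by 90° counterclockwise gives 000° — the wind blows toward the north.

000°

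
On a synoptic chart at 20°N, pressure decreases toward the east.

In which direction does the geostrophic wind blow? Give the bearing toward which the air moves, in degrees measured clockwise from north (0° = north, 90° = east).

The pressure-gradient force points toward the east (bearing 090°).
Geostrophic balance: in the Northern Hemisphere the Coriolis force deflects motion to the right, so the geostrophic wind blows 90° to the right of the pressure-gradient force (low pressure on the left).
Rotating 090° by 90° clockwise gives 180° — the wind blows toward the south.

180°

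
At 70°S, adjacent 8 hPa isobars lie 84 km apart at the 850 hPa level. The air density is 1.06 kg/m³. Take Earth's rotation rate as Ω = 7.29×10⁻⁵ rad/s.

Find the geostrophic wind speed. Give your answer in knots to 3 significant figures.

Coriolis parameter at 70°S:
f = 2Ω sin φ = 2 × 7.29×10⁻⁵ × sin 70° = 1.37×10⁻⁴ s⁻¹
Pressure gradient: |∂P/∂n| = 800 Pa / 84000 m = 9.52×10⁻³ Pa/m
Geostrophic balance (pressure-gradient force = Coriolis force):
V_g = (1/(fρ)) |∂P/∂n| = 9.52×10⁻³ / (1.37×10⁻⁴ × 1.06) = 65.6 m/s
Converting: 65.6 m/s × 1.944 = 127 knots

127 knots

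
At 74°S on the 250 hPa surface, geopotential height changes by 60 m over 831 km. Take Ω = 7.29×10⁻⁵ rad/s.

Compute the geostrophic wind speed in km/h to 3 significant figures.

18.2 km/h

Coriolis parameter at 74°S:
f = 2Ω sin φ = 2 × 7.29×10⁻⁵ × sin 74° = 1.40×10⁻⁴ s⁻¹
Height gradient: |∂Z/∂n| = 60 m / 831000 m = 7.22×10⁻⁵
On a pressure surface, geostrophic balance gives V_g = (g/f)|∂Z/∂n|:
V_g = 9.81 × 7.22×10⁻⁵ / 1.40×10⁻⁴ = 5.05 m/s
Converting: 5.05 m/s × 3.6 = 18.2 km/h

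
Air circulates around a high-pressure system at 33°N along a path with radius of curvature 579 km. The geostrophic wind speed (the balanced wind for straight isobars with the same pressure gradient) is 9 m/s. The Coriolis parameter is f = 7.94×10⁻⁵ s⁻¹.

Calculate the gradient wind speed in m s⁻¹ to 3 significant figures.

12.3 m s⁻¹

Around a high, pressure-gradient force acts outward with centrifugal, so Coriolis balances both:
fV = (1/ρ)|∂P/∂n| + V²/R  →  V² − fR·V + fR·V_g = 0
With fR = 7.94×10⁻⁵ × 579×10³ m = 46.0 m/s:
V = [fR − √((fR)² − 4 fR V_g)]/2 = [46.0 − √(46.0² − 4×46.0×9)]/2 = 12.3 m/s
Supergeostrophic (V > V_g = 9 m/s), as expected around a high.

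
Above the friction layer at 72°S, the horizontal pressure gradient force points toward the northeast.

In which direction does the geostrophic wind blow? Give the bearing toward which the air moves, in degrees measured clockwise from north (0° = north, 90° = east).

The pressure-gradient force points toward the northeast (bearing 045°).
Geostrophic balance: in the Southern Hemisphere the Coriolis force deflects motion to the left, so the geostrophic wind blows 90° to the left of the pressure-gradient force (low pressure on the right).
Rotating 045° by 90° counterclockwise gives 315° — the wind blows toward the northwest.

315°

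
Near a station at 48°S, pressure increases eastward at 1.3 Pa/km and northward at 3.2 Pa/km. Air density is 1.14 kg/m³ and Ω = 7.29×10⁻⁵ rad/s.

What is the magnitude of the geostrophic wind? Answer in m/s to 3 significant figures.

28.0 m/s

Coriolis parameter at 48°S:
f = 2Ω sin φ = 2 × 7.29×10⁻⁵ × sin 48° = 1.08×10⁻⁴ s⁻¹
In the Southern Hemisphere f is negative: f = −1.08×10⁻⁴ s⁻¹.
Component geostrophic relations (x east, y north):
u_g = −(1/(fρ)) ∂P/∂y,  v_g = (1/(fρ)) ∂P/∂x
u_g = −(3.2×10⁻³)/(−1.08×10⁻⁴ × 1.14) = 25.9 m/s;  v_g = (1.3×10⁻³)/(−1.08×10⁻⁴ × 1.14) = −10.5 m/s
|V_g| = √(u_g² + v_g²) = 28.0 m/s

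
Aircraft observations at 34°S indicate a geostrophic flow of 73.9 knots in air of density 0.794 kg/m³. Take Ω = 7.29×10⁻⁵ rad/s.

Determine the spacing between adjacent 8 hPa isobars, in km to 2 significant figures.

Coriolis parameter at 34°S:
f = 2Ω sin φ = 2 × 7.29×10⁻⁵ × sin 34° = 8.15×10⁻⁵ s⁻¹
Wind speed in SI: 73.9 knots = 38.0 m/s
Geostrophic balance rearranged: |∂P/∂n| = f ρ V_g
|∂P/∂n| = 8.15×10⁻⁵ × 0.794 × 38.0 = 2.46×10⁻³ Pa/m
Isobar spacing: Δn = ΔP/|∂P/∂n| = 800 Pa / 2.46×10⁻³ Pa/m = 325063 m ≈ 330 km

330 km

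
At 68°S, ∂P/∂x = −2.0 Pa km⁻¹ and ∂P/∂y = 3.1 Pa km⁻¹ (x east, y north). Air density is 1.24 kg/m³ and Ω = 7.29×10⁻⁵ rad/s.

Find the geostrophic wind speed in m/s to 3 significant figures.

Coriolis parameter at 68°S:
f = 2Ω sin φ = 2 × 7.29×10⁻⁵ × sin 68° = 1.35×10⁻⁴ s⁻¹
In the Southern Hemisphere f is negative: f = −1.35×10⁻⁴ s⁻¹.
Component geostrophic relations (x east, y north):
u_g = −(1/(fρ)) ∂P/∂y,  v_g = (1/(fρ)) ∂P/∂x
u_g = −(3.1×10⁻³)/(−1.35×10⁻⁴ × 1.24) = 18.5 m/s;  v_g = (−2.0×10⁻³)/(−1.35×10⁻⁴ × 1.24) = 11.9 m/s
|V_g| = √(u_g² + v_g²) = 22.0 m/s

22.0 m/s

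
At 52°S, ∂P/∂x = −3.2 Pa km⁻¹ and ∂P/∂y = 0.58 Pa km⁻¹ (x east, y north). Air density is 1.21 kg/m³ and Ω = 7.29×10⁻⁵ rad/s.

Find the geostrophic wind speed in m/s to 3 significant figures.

Coriolis parameter at 52°S:
f = 2Ω sin φ = 2 × 7.29×10⁻⁵ × sin 52° = 1.15×10⁻⁴ s⁻¹
In the Southern Hemisphere f is negative: f = −1.15×10⁻⁴ s⁻¹.
Component geostrophic relations (x east, y north):
u_g = −(1/(fρ)) ∂P/∂y,  v_g = (1/(fρ)) ∂P/∂x
u_g = −(0.58×10⁻³)/(−1.15×10⁻⁴ × 1.21) = 4.17 m/s;  v_g = (−3.2×10⁻³)/(−1.15×10⁻⁴ × 1.21) = 23.0 m/s
|V_g| = √(u_g² + v_g²) = 23.4 m/s

23.4 m/s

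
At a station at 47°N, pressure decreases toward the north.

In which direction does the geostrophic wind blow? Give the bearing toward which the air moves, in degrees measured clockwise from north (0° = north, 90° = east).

The pressure-gradient force points toward the north (bearing 000°).
Geostrophic balance: in the Northern Hemisphere the Coriolis force deflects motion to the right, so the geostrophic wind blows 90° to the right of the pressure-gradient force (low pressure on the left).
Rotating 000° by 90° clockwise gives 090° — the wind blows toward the east.

090°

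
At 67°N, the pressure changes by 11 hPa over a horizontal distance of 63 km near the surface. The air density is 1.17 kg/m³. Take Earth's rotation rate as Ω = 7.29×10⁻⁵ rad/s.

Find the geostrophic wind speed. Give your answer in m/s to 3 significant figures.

Coriolis parameter at 67°N:
f = 2Ω sin φ = 2 × 7.29×10⁻⁵ × sin 67° = 1.34×10⁻⁴ s⁻¹
Pressure gradient: |∂P/∂n| = 1100 Pa / 63000 m = 1.75×10⁻² Pa/m
Geostrophic balance (pressure-gradient force = Coriolis force):
V_g = (1/(fρ)) |∂P/∂n| = 1.75×10⁻² / (1.34×10⁻⁴ × 1.17) = 111 m/s

111 m/s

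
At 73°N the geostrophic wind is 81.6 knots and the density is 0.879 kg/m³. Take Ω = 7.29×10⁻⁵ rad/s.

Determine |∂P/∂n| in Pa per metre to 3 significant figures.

5.14×10⁻³ Pa/m

Coriolis parameter at 73°N:
f = 2Ω sin φ = 2 × 7.29×10⁻⁵ × sin 73° = 1.39×10⁻⁴ s⁻¹
Wind speed in SI: 81.6 knots = 42.0 m/s
Geostrophic balance rearranged: |∂P/∂n| = f ρ V_g
|∂P/∂n| = 1.39×10⁻⁴ × 0.879 × 42.0 = 5.14×10⁻³ Pa/m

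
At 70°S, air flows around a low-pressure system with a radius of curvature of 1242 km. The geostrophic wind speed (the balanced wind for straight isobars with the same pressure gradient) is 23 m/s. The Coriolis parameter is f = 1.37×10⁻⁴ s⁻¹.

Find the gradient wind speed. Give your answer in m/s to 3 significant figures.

Around a low, centrifugal force acts outward with Coriolis, so pressure-gradient force balances both:
(1/ρ)|∂P/∂n| = fV + V²/R  →  V² + fR·V − fR·V_g = 0
With fR = 1.37×10⁻⁴ × 1242×10³ m = 170 m/s:
V = [−fR + √((fR)² + 4 fR V_g)]/2 = [−170 + √(170² + 4×170×23)]/2 = 20.5 m/s
Subgeostrophic (V < V_g = 23 m/s), as expected around a low.

20.5 m/s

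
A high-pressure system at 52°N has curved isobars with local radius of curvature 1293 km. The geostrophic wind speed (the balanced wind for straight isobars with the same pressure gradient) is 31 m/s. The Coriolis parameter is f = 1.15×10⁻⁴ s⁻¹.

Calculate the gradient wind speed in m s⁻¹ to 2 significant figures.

Around a high, pressure-gradient force acts outward with centrifugal, so Coriolis balances both:
fV = (1/ρ)|∂P/∂n| + V²/R  →  V² − fR·V + fR·V_g = 0
With fR = 1.15×10⁻⁴ × 1293×10³ m = 149 m/s:
V = [fR − √((fR)² − 4 fR V_g)]/2 = [149 − √(149² − 4×149×31)]/2 = 44 m/s
Supergeostrophic (V > V_g = 31 m/s), as expected around a high.

44 m s⁻¹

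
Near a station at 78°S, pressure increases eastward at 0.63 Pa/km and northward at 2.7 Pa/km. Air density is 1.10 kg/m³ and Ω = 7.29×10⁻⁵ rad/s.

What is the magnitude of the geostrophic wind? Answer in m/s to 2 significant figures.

18 m/s

Coriolis parameter at 78°S:
f = 2Ω sin φ = 2 × 7.29×10⁻⁵ × sin 78° = 1.43×10⁻⁴ s⁻¹
In the Southern Hemisphere f is negative: f = −1.43×10⁻⁴ s⁻¹.
Component geostrophic relations (x east, y north):
u_g = −(1/(fρ)) ∂P/∂y,  v_g = (1/(fρ)) ∂P/∂x
u_g = −(2.7×10⁻³)/(−1.43×10⁻⁴ × 1.10) = 17.2 m/s;  v_g = (0.63×10⁻³)/(−1.43×10⁻⁴ × 1.10) = −4.02 m/s
|V_g| = √(u_g² + v_g²) = 17.7 m/s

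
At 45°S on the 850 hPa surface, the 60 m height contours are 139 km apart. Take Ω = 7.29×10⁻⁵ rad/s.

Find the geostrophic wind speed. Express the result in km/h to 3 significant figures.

Coriolis parameter at 45°S:
f = 2Ω sin φ = 2 × 7.29×10⁻⁵ × sin 45° = 1.03×10⁻⁴ s⁻¹
Height gradient: |∂Z/∂n| = 60 m / 139000 m = 4.32×10⁻⁴
On a pressure surface, geostrophic balance gives V_g = (g/f)|∂Z/∂n|:
V_g = 9.81 × 4.32×10⁻⁴ / 1.03×10⁻⁴ = 41.1 m/s
Converting: 41.1 m/s × 3.6 = 148 km/h

148 km/h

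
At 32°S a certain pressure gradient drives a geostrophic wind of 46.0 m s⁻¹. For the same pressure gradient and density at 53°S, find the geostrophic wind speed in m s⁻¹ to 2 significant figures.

With the same pressure gradient and density, V_g ∝ 1/f ∝ 1/sin φ.
V₂ = V₁ · sin φ₁ / sin φ₂ = 46.0 × sin 32° / sin 53°
V₂ = 46.0 × 0.5299/0.7986 = 31 m s⁻¹

31 m s⁻¹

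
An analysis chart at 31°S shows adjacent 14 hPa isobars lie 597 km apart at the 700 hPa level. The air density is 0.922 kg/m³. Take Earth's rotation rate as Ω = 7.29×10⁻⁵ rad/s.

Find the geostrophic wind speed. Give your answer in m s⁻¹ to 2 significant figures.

Coriolis parameter at 31°S:
f = 2Ω sin φ = 2 × 7.29×10⁻⁵ × sin 31° = 7.51×10⁻⁵ s⁻¹
Pressure gradient: |∂P/∂n| = 1400 Pa / 597000 m = 2.35×10⁻³ Pa/m
Geostrophic balance (pressure-gradient force = Coriolis force):
V_g = (1/(fρ)) |∂P/∂n| = 2.35×10⁻³ / (7.51×10⁻⁵ × 0.922) = 33.9 m/s

34 m s⁻¹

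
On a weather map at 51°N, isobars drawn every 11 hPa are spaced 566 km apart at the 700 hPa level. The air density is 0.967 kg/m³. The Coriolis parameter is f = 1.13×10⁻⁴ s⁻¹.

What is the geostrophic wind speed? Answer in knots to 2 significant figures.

Pressure gradient: |∂P/∂n| = 1100 Pa / 566000 m = 1.94×10⁻³ Pa/m
Geostrophic balance (pressure-gradient force = Coriolis force):
V_g = (1/(fρ)) |∂P/∂n| = 1.94×10⁻³ / (1.13×10⁻⁴ × 0.967) = 17.8 m/s
Converting: 17.8 m/s × 1.944 = 35 knots

35 knots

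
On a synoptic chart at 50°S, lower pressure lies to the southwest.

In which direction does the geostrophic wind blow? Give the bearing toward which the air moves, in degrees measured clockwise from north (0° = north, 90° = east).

135°

The pressure-gradient force points toward the southwest (bearing 225°).
Geostrophic balance: in the Southern Hemisphere the Coriolis force deflects motion to the left, so the geostrophic wind blows 90° to the left of the pressure-gradient force (low pressure on the right).
Rotating 225° by 90° counterclockwise gives 135° — the wind blows toward the southeast.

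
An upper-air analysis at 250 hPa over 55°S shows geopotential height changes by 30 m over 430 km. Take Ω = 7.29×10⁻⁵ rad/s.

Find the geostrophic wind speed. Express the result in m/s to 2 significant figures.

Coriolis parameter at 55°S:
f = 2Ω sin φ = 2 × 7.29×10⁻⁵ × sin 55° = 1.19×10⁻⁴ s⁻¹
Height gradient: |∂Z/∂n| = 30 m / 430000 m = 6.98×10⁻⁵
On a pressure surface, geostrophic balance gives V_g = (g/f)|∂Z/∂n|:
V_g = 9.81 × 6.98×10⁻⁵ / 1.19×10⁻⁴ = 5.73 m/s

5.7 m/s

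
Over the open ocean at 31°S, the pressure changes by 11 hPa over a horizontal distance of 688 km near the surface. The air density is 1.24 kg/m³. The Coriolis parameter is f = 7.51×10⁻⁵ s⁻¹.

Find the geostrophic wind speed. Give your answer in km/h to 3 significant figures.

61.8 km/h

Pressure gradient: |∂P/∂n| = 1100 Pa / 688000 m = 1.60×10⁻³ Pa/m
Geostrophic balance (pressure-gradient force = Coriolis force):
V_g = (1/(fρ)) |∂P/∂n| = 1.60×10⁻³ / (7.51×10⁻⁵ × 1.24) = 17.2 m/s
Converting: 17.2 m/s × 3.6 = 61.8 km/h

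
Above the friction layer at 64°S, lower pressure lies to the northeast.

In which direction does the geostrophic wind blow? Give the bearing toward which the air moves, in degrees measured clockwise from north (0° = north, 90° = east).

315°

The pressure-gradient force points toward the northeast (bearing 045°).
Geostrophic balance: in the Southern Hemisphere the Coriolis force deflects motion to the left, so the geostrophic wind blows 90° to the left of the pressure-gradient force (low pressure on the right).
Rotating 045° by 90° counterclockwise gives 315° — the wind blows toward the northwest.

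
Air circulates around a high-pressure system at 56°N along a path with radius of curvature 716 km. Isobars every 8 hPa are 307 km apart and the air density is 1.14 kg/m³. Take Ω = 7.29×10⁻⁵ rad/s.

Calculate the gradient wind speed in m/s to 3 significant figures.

Coriolis parameter at 56°N:
f = 2Ω sin φ = 2 × 7.29×10⁻⁵ × sin 56° = 1.21×10⁻⁴ s⁻¹
Pressure gradient: |∂P/∂n| = 800 Pa / 307000 m = 2.61×10⁻³ Pa/m
Geostrophic speed: V_g = |∂P/∂n|/(fρ) = 2.61×10⁻³/(1.21×10⁻⁴ × 1.14) = 18.9 m/s
Around a high, pressure-gradient force acts outward with centrifugal, so Coriolis balances both:
fV = (1/ρ)|∂P/∂n| + V²/R  →  V² − fR·V + fR·V_g = 0
With fR = 1.21×10⁻⁴ × 716×10³ m = 86.5 m/s:
V = [fR − √((fR)² − 4 fR V_g)]/2 = [86.5 − √(86.5² − 4×86.5×18.9)]/2 = 27.9 m/s
Supergeostrophic (V > V_g = 18.9 m/s), as expected around a high.

27.9 m/s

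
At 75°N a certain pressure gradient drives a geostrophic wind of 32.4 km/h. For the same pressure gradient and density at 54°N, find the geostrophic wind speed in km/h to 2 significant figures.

With the same pressure gradient and density, V_g ∝ 1/f ∝ 1/sin φ.
V₂ = V₁ · sin φ₁ / sin φ₂ = 32.4 × sin 75° / sin 54°
V₂ = 32.4 × 0.9659/0.8090 = 39 km/h

39 km/h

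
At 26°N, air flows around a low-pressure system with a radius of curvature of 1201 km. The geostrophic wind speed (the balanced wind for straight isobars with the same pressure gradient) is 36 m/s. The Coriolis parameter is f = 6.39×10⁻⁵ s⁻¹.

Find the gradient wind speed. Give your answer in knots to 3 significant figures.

Around a low, centrifugal force acts outward with Coriolis, so pressure-gradient force balances both:
(1/ρ)|∂P/∂n| = fV + V²/R  →  V² + fR·V − fR·V_g = 0
With fR = 6.39×10⁻⁵ × 1201×10³ m = 76.7 m/s:
V = [−fR + √((fR)² + 4 fR V_g)]/2 = [−76.7 + √(76.7² + 4×76.7×36)]/2 = 26.7 m/s
Subgeostrophic (V < V_g = 36 m/s), as expected around a low.
Converting: 26.7 m/s × 1.944 = 51.9 knots

51.9 knots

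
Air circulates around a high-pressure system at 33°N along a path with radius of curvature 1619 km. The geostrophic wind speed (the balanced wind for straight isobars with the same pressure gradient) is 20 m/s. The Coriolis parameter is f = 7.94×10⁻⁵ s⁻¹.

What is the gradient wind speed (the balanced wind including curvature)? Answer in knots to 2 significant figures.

Around a high, pressure-gradient force acts outward with centrifugal, so Coriolis balances both:
fV = (1/ρ)|∂P/∂n| + V²/R  →  V² − fR·V + fR·V_g = 0
With fR = 7.94×10⁻⁵ × 1619×10³ m = 129 m/s:
V = [fR − √((fR)² − 4 fR V_g)]/2 = [129 − √(129² − 4×129×20)]/2 = 24.8 m/s
Supergeostrophic (V > V_g = 20 m/s), as expected around a high.
Converting: 24.8 m/s × 1.944 = 48 knots

48 knots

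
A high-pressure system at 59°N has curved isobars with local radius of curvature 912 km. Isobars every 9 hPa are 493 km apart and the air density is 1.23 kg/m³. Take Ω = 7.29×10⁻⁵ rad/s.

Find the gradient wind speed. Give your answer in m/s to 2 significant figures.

Coriolis parameter at 59°N:
f = 2Ω sin φ = 2 × 7.29×10⁻⁵ × sin 59° = 1.25×10⁻⁴ s⁻¹
Pressure gradient: |∂P/∂n| = 900 Pa / 493000 m = 1.83×10⁻³ Pa/m
Geostrophic speed: V_g = |∂P/∂n|/(fρ) = 1.83×10⁻³/(1.25×10⁻⁴ × 1.23) = 11.9 m/s
Around a high, pressure-gradient force acts outward with centrifugal, so Coriolis balances both:
fV = (1/ρ)|∂P/∂n| + V²/R  →  V² − fR·V + fR·V_g = 0
With fR = 1.25×10⁻⁴ × 912×10³ m = 114 m/s:
V = [fR − √((fR)² − 4 fR V_g)]/2 = [114 − √(114² − 4×114×11.9)]/2 = 13.5 m/s
Supergeostrophic (V > V_g = 11.9 m/s), as expected around a high.

13 m/s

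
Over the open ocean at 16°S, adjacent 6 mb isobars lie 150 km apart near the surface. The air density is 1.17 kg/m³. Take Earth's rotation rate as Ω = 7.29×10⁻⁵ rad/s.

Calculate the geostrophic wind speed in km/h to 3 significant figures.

306 km/h

Coriolis parameter at 16°S:
f = 2Ω sin φ = 2 × 7.29×10⁻⁵ × sin 16° = 4.02×10⁻⁵ s⁻¹
Pressure gradient: |∂P/∂n| = 600 Pa / 150000 m = 4.00×10⁻³ Pa/m
Geostrophic balance (pressure-gradient force = Coriolis force):
V_g = (1/(fρ)) |∂P/∂n| = 4.00×10⁻³ / (4.02×10⁻⁵ × 1.17) = 85.1 m/s
Converting: 85.1 m/s × 3.6 = 306 km/h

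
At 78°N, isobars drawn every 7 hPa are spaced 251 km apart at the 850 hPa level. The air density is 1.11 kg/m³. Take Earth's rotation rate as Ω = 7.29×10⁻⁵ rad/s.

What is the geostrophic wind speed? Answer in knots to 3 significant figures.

34.2 knots

Coriolis parameter at 78°N:
f = 2Ω sin φ = 2 × 7.29×10⁻⁵ × sin 78° = 1.43×10⁻⁴ s⁻¹
Pressure gradient: |∂P/∂n| = 700 Pa / 251000 m = 2.79×10⁻³ Pa/m
Geostrophic balance (pressure-gradient force = Coriolis force):
V_g = (1/(fρ)) |∂P/∂n| = 2.79×10⁻³ / (1.43×10⁻⁴ × 1.11) = 17.6 m/s
Converting: 17.6 m/s × 1.944 = 34.2 knots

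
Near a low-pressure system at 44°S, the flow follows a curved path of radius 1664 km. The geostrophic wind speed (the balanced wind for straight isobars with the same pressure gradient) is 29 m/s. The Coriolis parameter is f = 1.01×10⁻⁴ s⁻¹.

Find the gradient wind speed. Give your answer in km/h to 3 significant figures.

Around a low, centrifugal force acts outward with Coriolis, so pressure-gradient force balances both:
(1/ρ)|∂P/∂n| = fV + V²/R  →  V² + fR·V − fR·V_g = 0
With fR = 1.01×10⁻⁴ × 1664×10³ m = 168 m/s:
V = [−fR + √((fR)² + 4 fR V_g)]/2 = [−168 + √(168² + 4×168×29)]/2 = 25.2 m/s
Subgeostrophic (V < V_g = 29 m/s), as expected around a low.
Converting: 25.2 m/s × 3.6 = 90.8 km/h

90.8 km/h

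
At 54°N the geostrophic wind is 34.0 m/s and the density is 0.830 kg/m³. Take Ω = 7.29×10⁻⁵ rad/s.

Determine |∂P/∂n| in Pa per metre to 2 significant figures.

3.3×10⁻³ Pa/m

Coriolis parameter at 54°N:
f = 2Ω sin φ = 2 × 7.29×10⁻⁵ × sin 54° = 1.18×10⁻⁴ s⁻¹
Geostrophic balance rearranged: |∂P/∂n| = f ρ V_g
|∂P/∂n| = 1.18×10⁻⁴ × 0.830 × 34.0 = 3.33×10⁻³ Pa/m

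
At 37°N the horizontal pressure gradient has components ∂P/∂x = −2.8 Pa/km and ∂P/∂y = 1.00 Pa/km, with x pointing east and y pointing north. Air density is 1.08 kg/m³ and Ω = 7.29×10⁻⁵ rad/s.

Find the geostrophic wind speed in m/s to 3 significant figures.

31.4 m/s

Coriolis parameter at 37°N:
f = 2Ω sin φ = 2 × 7.29×10⁻⁵ × sin 37° = 8.77×10⁻⁵ s⁻¹
Component geostrophic relations (x east, y north):
u_g = −(1/(fρ)) ∂P/∂y,  v_g = (1/(fρ)) ∂P/∂x
u_g = −(1.00×10⁻³)/(8.77×10⁻⁵ × 1.08) = −10.6 m/s;  v_g = (−2.8×10⁻³)/(8.77×10⁻⁵ × 1.08) = −29.5 m/s
|V_g| = √(u_g² + v_g²) = 31.4 m/s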